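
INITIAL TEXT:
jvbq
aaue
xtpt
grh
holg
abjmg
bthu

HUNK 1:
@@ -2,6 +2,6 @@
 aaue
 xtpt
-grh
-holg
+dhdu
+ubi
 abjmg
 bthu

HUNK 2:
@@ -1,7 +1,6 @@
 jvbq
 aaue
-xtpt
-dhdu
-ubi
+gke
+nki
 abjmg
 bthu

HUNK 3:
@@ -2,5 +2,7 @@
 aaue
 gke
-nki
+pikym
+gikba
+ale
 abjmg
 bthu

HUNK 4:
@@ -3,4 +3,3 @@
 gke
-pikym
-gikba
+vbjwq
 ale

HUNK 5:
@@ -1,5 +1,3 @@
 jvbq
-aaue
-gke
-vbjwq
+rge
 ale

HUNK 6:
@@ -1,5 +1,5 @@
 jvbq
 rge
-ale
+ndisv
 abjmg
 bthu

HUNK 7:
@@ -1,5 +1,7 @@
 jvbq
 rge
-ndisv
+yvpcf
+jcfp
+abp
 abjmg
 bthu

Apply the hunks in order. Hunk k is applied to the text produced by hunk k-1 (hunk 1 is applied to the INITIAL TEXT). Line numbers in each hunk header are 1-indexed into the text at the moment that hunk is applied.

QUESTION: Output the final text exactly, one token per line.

Answer: jvbq
rge
yvpcf
jcfp
abp
abjmg
bthu

Derivation:
Hunk 1: at line 2 remove [grh,holg] add [dhdu,ubi] -> 7 lines: jvbq aaue xtpt dhdu ubi abjmg bthu
Hunk 2: at line 1 remove [xtpt,dhdu,ubi] add [gke,nki] -> 6 lines: jvbq aaue gke nki abjmg bthu
Hunk 3: at line 2 remove [nki] add [pikym,gikba,ale] -> 8 lines: jvbq aaue gke pikym gikba ale abjmg bthu
Hunk 4: at line 3 remove [pikym,gikba] add [vbjwq] -> 7 lines: jvbq aaue gke vbjwq ale abjmg bthu
Hunk 5: at line 1 remove [aaue,gke,vbjwq] add [rge] -> 5 lines: jvbq rge ale abjmg bthu
Hunk 6: at line 1 remove [ale] add [ndisv] -> 5 lines: jvbq rge ndisv abjmg bthu
Hunk 7: at line 1 remove [ndisv] add [yvpcf,jcfp,abp] -> 7 lines: jvbq rge yvpcf jcfp abp abjmg bthu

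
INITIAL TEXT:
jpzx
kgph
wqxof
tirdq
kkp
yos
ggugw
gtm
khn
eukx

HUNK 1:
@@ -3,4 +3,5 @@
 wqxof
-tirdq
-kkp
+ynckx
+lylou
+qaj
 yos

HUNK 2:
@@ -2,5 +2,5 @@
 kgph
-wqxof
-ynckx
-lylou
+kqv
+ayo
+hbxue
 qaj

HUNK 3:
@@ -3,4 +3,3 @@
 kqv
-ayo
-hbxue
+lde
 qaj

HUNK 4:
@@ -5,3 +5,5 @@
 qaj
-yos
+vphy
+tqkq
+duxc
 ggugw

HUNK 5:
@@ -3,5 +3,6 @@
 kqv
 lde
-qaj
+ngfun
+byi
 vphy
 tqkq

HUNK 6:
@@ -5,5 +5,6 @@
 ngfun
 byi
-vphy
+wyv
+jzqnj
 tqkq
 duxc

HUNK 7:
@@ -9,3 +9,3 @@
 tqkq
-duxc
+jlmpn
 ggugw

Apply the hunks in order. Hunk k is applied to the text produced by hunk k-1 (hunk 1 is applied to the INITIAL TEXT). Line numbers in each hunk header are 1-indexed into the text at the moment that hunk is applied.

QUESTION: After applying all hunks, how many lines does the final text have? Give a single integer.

Answer: 14

Derivation:
Hunk 1: at line 3 remove [tirdq,kkp] add [ynckx,lylou,qaj] -> 11 lines: jpzx kgph wqxof ynckx lylou qaj yos ggugw gtm khn eukx
Hunk 2: at line 2 remove [wqxof,ynckx,lylou] add [kqv,ayo,hbxue] -> 11 lines: jpzx kgph kqv ayo hbxue qaj yos ggugw gtm khn eukx
Hunk 3: at line 3 remove [ayo,hbxue] add [lde] -> 10 lines: jpzx kgph kqv lde qaj yos ggugw gtm khn eukx
Hunk 4: at line 5 remove [yos] add [vphy,tqkq,duxc] -> 12 lines: jpzx kgph kqv lde qaj vphy tqkq duxc ggugw gtm khn eukx
Hunk 5: at line 3 remove [qaj] add [ngfun,byi] -> 13 lines: jpzx kgph kqv lde ngfun byi vphy tqkq duxc ggugw gtm khn eukx
Hunk 6: at line 5 remove [vphy] add [wyv,jzqnj] -> 14 lines: jpzx kgph kqv lde ngfun byi wyv jzqnj tqkq duxc ggugw gtm khn eukx
Hunk 7: at line 9 remove [duxc] add [jlmpn] -> 14 lines: jpzx kgph kqv lde ngfun byi wyv jzqnj tqkq jlmpn ggugw gtm khn eukx
Final line count: 14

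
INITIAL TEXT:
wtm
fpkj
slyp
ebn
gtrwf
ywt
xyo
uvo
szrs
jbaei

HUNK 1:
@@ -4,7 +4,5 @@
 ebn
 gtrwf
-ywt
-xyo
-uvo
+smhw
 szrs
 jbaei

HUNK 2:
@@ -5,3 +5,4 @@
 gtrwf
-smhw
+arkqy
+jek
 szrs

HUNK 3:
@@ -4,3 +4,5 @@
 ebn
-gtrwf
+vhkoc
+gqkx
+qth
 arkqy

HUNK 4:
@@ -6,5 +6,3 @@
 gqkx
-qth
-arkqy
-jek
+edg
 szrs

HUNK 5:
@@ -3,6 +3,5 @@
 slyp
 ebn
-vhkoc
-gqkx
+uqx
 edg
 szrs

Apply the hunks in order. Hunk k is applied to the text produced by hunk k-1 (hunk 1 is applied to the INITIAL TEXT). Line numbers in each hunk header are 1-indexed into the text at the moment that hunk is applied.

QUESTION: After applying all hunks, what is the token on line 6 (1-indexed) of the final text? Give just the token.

Hunk 1: at line 4 remove [ywt,xyo,uvo] add [smhw] -> 8 lines: wtm fpkj slyp ebn gtrwf smhw szrs jbaei
Hunk 2: at line 5 remove [smhw] add [arkqy,jek] -> 9 lines: wtm fpkj slyp ebn gtrwf arkqy jek szrs jbaei
Hunk 3: at line 4 remove [gtrwf] add [vhkoc,gqkx,qth] -> 11 lines: wtm fpkj slyp ebn vhkoc gqkx qth arkqy jek szrs jbaei
Hunk 4: at line 6 remove [qth,arkqy,jek] add [edg] -> 9 lines: wtm fpkj slyp ebn vhkoc gqkx edg szrs jbaei
Hunk 5: at line 3 remove [vhkoc,gqkx] add [uqx] -> 8 lines: wtm fpkj slyp ebn uqx edg szrs jbaei
Final line 6: edg

Answer: edg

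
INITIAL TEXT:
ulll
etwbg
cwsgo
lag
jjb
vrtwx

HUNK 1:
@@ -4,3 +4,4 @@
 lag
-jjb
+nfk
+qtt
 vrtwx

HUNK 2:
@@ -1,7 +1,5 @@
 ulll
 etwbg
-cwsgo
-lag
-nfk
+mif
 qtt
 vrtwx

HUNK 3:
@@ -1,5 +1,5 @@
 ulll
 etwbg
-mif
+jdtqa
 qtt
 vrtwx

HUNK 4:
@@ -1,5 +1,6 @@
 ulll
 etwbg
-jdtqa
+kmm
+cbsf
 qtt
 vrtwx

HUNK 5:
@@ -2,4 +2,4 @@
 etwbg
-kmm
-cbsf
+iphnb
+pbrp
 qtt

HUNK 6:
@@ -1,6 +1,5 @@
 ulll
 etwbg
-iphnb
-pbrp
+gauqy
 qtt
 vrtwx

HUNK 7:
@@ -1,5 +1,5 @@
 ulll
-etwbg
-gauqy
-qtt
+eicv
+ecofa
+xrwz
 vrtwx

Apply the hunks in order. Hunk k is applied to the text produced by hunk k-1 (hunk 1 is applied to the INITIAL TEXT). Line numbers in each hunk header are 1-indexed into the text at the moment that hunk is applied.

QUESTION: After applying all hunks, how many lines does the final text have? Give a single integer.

Answer: 5

Derivation:
Hunk 1: at line 4 remove [jjb] add [nfk,qtt] -> 7 lines: ulll etwbg cwsgo lag nfk qtt vrtwx
Hunk 2: at line 1 remove [cwsgo,lag,nfk] add [mif] -> 5 lines: ulll etwbg mif qtt vrtwx
Hunk 3: at line 1 remove [mif] add [jdtqa] -> 5 lines: ulll etwbg jdtqa qtt vrtwx
Hunk 4: at line 1 remove [jdtqa] add [kmm,cbsf] -> 6 lines: ulll etwbg kmm cbsf qtt vrtwx
Hunk 5: at line 2 remove [kmm,cbsf] add [iphnb,pbrp] -> 6 lines: ulll etwbg iphnb pbrp qtt vrtwx
Hunk 6: at line 1 remove [iphnb,pbrp] add [gauqy] -> 5 lines: ulll etwbg gauqy qtt vrtwx
Hunk 7: at line 1 remove [etwbg,gauqy,qtt] add [eicv,ecofa,xrwz] -> 5 lines: ulll eicv ecofa xrwz vrtwx
Final line count: 5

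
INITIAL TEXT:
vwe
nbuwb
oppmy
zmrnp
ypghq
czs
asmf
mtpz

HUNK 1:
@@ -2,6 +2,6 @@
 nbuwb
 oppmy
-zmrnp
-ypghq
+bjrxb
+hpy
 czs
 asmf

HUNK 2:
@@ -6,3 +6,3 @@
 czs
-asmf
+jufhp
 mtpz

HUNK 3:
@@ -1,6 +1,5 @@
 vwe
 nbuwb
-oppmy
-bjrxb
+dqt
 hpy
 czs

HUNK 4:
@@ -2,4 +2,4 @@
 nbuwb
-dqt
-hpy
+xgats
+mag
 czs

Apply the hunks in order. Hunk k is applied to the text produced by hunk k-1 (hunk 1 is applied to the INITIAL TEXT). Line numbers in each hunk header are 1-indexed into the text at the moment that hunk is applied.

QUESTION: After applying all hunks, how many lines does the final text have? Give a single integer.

Answer: 7

Derivation:
Hunk 1: at line 2 remove [zmrnp,ypghq] add [bjrxb,hpy] -> 8 lines: vwe nbuwb oppmy bjrxb hpy czs asmf mtpz
Hunk 2: at line 6 remove [asmf] add [jufhp] -> 8 lines: vwe nbuwb oppmy bjrxb hpy czs jufhp mtpz
Hunk 3: at line 1 remove [oppmy,bjrxb] add [dqt] -> 7 lines: vwe nbuwb dqt hpy czs jufhp mtpz
Hunk 4: at line 2 remove [dqt,hpy] add [xgats,mag] -> 7 lines: vwe nbuwb xgats mag czs jufhp mtpz
Final line count: 7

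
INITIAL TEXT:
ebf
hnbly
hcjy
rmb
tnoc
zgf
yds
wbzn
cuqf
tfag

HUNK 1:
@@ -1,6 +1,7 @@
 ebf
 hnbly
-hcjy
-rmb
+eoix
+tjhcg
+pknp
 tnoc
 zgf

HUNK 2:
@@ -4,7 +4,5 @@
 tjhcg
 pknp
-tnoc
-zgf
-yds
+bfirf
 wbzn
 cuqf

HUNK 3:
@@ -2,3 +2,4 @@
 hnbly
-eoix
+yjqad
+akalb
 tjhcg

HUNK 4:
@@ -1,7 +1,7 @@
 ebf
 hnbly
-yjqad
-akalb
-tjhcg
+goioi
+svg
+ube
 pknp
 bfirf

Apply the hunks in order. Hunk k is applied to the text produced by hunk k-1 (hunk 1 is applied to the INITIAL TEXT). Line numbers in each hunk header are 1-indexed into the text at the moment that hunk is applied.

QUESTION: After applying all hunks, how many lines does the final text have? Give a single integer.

Answer: 10

Derivation:
Hunk 1: at line 1 remove [hcjy,rmb] add [eoix,tjhcg,pknp] -> 11 lines: ebf hnbly eoix tjhcg pknp tnoc zgf yds wbzn cuqf tfag
Hunk 2: at line 4 remove [tnoc,zgf,yds] add [bfirf] -> 9 lines: ebf hnbly eoix tjhcg pknp bfirf wbzn cuqf tfag
Hunk 3: at line 2 remove [eoix] add [yjqad,akalb] -> 10 lines: ebf hnbly yjqad akalb tjhcg pknp bfirf wbzn cuqf tfag
Hunk 4: at line 1 remove [yjqad,akalb,tjhcg] add [goioi,svg,ube] -> 10 lines: ebf hnbly goioi svg ube pknp bfirf wbzn cuqf tfag
Final line count: 10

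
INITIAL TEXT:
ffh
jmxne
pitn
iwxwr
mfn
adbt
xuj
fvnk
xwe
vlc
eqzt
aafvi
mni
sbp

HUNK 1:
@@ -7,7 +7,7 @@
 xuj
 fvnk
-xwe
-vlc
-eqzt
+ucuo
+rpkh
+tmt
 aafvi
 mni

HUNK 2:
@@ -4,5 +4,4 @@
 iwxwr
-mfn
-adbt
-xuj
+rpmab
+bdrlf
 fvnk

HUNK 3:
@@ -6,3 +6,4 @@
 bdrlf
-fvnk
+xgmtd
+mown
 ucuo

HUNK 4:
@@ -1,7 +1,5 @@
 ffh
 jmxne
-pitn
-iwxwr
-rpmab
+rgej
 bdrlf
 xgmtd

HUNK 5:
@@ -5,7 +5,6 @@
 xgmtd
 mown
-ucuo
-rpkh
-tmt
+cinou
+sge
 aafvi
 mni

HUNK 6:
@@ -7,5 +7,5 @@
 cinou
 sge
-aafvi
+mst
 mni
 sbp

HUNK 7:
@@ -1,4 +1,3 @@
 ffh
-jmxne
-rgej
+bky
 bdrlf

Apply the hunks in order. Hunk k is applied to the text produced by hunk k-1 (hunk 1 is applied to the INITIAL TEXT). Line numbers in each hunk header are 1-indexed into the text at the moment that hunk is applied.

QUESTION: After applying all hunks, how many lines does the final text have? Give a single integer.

Hunk 1: at line 7 remove [xwe,vlc,eqzt] add [ucuo,rpkh,tmt] -> 14 lines: ffh jmxne pitn iwxwr mfn adbt xuj fvnk ucuo rpkh tmt aafvi mni sbp
Hunk 2: at line 4 remove [mfn,adbt,xuj] add [rpmab,bdrlf] -> 13 lines: ffh jmxne pitn iwxwr rpmab bdrlf fvnk ucuo rpkh tmt aafvi mni sbp
Hunk 3: at line 6 remove [fvnk] add [xgmtd,mown] -> 14 lines: ffh jmxne pitn iwxwr rpmab bdrlf xgmtd mown ucuo rpkh tmt aafvi mni sbp
Hunk 4: at line 1 remove [pitn,iwxwr,rpmab] add [rgej] -> 12 lines: ffh jmxne rgej bdrlf xgmtd mown ucuo rpkh tmt aafvi mni sbp
Hunk 5: at line 5 remove [ucuo,rpkh,tmt] add [cinou,sge] -> 11 lines: ffh jmxne rgej bdrlf xgmtd mown cinou sge aafvi mni sbp
Hunk 6: at line 7 remove [aafvi] add [mst] -> 11 lines: ffh jmxne rgej bdrlf xgmtd mown cinou sge mst mni sbp
Hunk 7: at line 1 remove [jmxne,rgej] add [bky] -> 10 lines: ffh bky bdrlf xgmtd mown cinou sge mst mni sbp
Final line count: 10

Answer: 10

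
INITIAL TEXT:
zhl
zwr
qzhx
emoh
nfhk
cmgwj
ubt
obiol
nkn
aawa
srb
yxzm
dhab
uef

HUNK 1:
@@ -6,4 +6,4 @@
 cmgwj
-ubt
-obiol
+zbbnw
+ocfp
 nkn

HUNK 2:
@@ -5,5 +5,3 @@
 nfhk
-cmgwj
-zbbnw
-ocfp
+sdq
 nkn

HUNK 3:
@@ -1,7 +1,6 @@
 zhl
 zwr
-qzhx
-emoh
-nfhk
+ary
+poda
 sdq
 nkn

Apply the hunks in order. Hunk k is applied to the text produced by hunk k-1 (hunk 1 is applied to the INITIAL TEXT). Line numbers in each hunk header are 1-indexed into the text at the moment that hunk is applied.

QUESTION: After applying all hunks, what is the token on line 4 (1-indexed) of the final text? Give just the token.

Hunk 1: at line 6 remove [ubt,obiol] add [zbbnw,ocfp] -> 14 lines: zhl zwr qzhx emoh nfhk cmgwj zbbnw ocfp nkn aawa srb yxzm dhab uef
Hunk 2: at line 5 remove [cmgwj,zbbnw,ocfp] add [sdq] -> 12 lines: zhl zwr qzhx emoh nfhk sdq nkn aawa srb yxzm dhab uef
Hunk 3: at line 1 remove [qzhx,emoh,nfhk] add [ary,poda] -> 11 lines: zhl zwr ary poda sdq nkn aawa srb yxzm dhab uef
Final line 4: poda

Answer: poda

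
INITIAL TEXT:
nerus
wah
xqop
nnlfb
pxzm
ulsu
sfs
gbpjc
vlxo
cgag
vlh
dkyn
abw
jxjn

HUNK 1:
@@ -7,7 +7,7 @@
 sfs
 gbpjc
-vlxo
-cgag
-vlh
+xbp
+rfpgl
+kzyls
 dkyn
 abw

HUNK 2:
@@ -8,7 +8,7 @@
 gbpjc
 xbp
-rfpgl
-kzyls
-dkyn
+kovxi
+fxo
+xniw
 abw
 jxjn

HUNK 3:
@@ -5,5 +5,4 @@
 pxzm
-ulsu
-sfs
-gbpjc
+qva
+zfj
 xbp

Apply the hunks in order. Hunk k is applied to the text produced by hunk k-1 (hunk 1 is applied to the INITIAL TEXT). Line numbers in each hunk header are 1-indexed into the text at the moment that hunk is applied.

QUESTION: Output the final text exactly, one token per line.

Answer: nerus
wah
xqop
nnlfb
pxzm
qva
zfj
xbp
kovxi
fxo
xniw
abw
jxjn

Derivation:
Hunk 1: at line 7 remove [vlxo,cgag,vlh] add [xbp,rfpgl,kzyls] -> 14 lines: nerus wah xqop nnlfb pxzm ulsu sfs gbpjc xbp rfpgl kzyls dkyn abw jxjn
Hunk 2: at line 8 remove [rfpgl,kzyls,dkyn] add [kovxi,fxo,xniw] -> 14 lines: nerus wah xqop nnlfb pxzm ulsu sfs gbpjc xbp kovxi fxo xniw abw jxjn
Hunk 3: at line 5 remove [ulsu,sfs,gbpjc] add [qva,zfj] -> 13 lines: nerus wah xqop nnlfb pxzm qva zfj xbp kovxi fxo xniw abw jxjn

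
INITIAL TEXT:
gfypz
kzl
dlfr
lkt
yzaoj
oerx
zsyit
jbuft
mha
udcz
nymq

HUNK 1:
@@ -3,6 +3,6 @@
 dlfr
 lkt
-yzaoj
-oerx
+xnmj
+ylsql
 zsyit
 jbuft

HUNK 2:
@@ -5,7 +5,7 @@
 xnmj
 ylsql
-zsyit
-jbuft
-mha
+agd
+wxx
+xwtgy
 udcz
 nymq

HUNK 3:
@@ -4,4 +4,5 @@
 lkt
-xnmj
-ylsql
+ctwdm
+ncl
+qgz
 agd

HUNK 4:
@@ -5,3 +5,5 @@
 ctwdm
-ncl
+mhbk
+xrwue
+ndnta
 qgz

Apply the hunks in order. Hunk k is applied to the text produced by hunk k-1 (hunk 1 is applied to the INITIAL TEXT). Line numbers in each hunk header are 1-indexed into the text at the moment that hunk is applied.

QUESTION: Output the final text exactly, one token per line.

Hunk 1: at line 3 remove [yzaoj,oerx] add [xnmj,ylsql] -> 11 lines: gfypz kzl dlfr lkt xnmj ylsql zsyit jbuft mha udcz nymq
Hunk 2: at line 5 remove [zsyit,jbuft,mha] add [agd,wxx,xwtgy] -> 11 lines: gfypz kzl dlfr lkt xnmj ylsql agd wxx xwtgy udcz nymq
Hunk 3: at line 4 remove [xnmj,ylsql] add [ctwdm,ncl,qgz] -> 12 lines: gfypz kzl dlfr lkt ctwdm ncl qgz agd wxx xwtgy udcz nymq
Hunk 4: at line 5 remove [ncl] add [mhbk,xrwue,ndnta] -> 14 lines: gfypz kzl dlfr lkt ctwdm mhbk xrwue ndnta qgz agd wxx xwtgy udcz nymq

Answer: gfypz
kzl
dlfr
lkt
ctwdm
mhbk
xrwue
ndnta
qgz
agd
wxx
xwtgy
udcz
nymq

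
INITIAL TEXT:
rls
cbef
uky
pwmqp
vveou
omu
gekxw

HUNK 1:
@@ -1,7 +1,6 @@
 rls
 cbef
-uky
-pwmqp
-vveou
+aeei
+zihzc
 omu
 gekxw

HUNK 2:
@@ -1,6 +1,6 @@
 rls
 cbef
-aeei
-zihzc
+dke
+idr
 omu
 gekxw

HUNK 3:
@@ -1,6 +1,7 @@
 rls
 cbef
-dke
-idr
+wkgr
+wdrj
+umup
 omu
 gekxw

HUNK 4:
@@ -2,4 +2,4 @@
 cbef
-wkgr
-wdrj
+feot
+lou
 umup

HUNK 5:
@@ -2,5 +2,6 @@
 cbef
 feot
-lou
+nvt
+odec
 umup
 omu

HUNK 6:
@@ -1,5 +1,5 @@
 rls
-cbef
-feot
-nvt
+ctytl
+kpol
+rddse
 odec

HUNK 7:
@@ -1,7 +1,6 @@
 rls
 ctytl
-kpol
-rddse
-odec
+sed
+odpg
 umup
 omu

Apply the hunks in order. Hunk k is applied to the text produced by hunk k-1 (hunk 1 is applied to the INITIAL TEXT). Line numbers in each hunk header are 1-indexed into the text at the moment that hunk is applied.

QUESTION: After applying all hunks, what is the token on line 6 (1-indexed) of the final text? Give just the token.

Hunk 1: at line 1 remove [uky,pwmqp,vveou] add [aeei,zihzc] -> 6 lines: rls cbef aeei zihzc omu gekxw
Hunk 2: at line 1 remove [aeei,zihzc] add [dke,idr] -> 6 lines: rls cbef dke idr omu gekxw
Hunk 3: at line 1 remove [dke,idr] add [wkgr,wdrj,umup] -> 7 lines: rls cbef wkgr wdrj umup omu gekxw
Hunk 4: at line 2 remove [wkgr,wdrj] add [feot,lou] -> 7 lines: rls cbef feot lou umup omu gekxw
Hunk 5: at line 2 remove [lou] add [nvt,odec] -> 8 lines: rls cbef feot nvt odec umup omu gekxw
Hunk 6: at line 1 remove [cbef,feot,nvt] add [ctytl,kpol,rddse] -> 8 lines: rls ctytl kpol rddse odec umup omu gekxw
Hunk 7: at line 1 remove [kpol,rddse,odec] add [sed,odpg] -> 7 lines: rls ctytl sed odpg umup omu gekxw
Final line 6: omu

Answer: omu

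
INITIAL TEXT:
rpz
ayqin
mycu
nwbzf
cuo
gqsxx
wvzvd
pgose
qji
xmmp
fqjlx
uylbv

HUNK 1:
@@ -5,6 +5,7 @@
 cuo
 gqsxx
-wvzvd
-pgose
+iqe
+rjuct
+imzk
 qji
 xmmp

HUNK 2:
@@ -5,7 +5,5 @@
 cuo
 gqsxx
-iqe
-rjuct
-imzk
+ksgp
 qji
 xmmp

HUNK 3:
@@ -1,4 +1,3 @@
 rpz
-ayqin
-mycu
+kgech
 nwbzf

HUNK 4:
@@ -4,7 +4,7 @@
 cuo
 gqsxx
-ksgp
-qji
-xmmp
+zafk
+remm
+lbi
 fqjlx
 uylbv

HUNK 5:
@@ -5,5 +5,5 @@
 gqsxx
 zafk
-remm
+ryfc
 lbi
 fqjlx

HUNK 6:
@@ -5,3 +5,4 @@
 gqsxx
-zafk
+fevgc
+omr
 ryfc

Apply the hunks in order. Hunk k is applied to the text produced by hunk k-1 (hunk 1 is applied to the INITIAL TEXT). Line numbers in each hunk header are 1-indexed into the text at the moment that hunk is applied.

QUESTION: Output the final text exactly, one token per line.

Answer: rpz
kgech
nwbzf
cuo
gqsxx
fevgc
omr
ryfc
lbi
fqjlx
uylbv

Derivation:
Hunk 1: at line 5 remove [wvzvd,pgose] add [iqe,rjuct,imzk] -> 13 lines: rpz ayqin mycu nwbzf cuo gqsxx iqe rjuct imzk qji xmmp fqjlx uylbv
Hunk 2: at line 5 remove [iqe,rjuct,imzk] add [ksgp] -> 11 lines: rpz ayqin mycu nwbzf cuo gqsxx ksgp qji xmmp fqjlx uylbv
Hunk 3: at line 1 remove [ayqin,mycu] add [kgech] -> 10 lines: rpz kgech nwbzf cuo gqsxx ksgp qji xmmp fqjlx uylbv
Hunk 4: at line 4 remove [ksgp,qji,xmmp] add [zafk,remm,lbi] -> 10 lines: rpz kgech nwbzf cuo gqsxx zafk remm lbi fqjlx uylbv
Hunk 5: at line 5 remove [remm] add [ryfc] -> 10 lines: rpz kgech nwbzf cuo gqsxx zafk ryfc lbi fqjlx uylbv
Hunk 6: at line 5 remove [zafk] add [fevgc,omr] -> 11 lines: rpz kgech nwbzf cuo gqsxx fevgc omr ryfc lbi fqjlx uylbv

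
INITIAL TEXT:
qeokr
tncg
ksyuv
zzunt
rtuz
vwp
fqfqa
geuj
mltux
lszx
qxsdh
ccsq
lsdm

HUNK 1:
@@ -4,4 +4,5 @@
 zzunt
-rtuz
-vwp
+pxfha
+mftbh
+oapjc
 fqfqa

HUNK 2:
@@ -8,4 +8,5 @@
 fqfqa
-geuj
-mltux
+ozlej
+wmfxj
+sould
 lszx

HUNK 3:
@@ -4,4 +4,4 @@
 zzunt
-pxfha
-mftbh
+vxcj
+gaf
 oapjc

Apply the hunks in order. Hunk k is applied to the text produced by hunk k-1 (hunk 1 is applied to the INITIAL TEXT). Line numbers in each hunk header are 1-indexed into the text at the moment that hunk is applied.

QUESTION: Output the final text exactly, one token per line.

Answer: qeokr
tncg
ksyuv
zzunt
vxcj
gaf
oapjc
fqfqa
ozlej
wmfxj
sould
lszx
qxsdh
ccsq
lsdm

Derivation:
Hunk 1: at line 4 remove [rtuz,vwp] add [pxfha,mftbh,oapjc] -> 14 lines: qeokr tncg ksyuv zzunt pxfha mftbh oapjc fqfqa geuj mltux lszx qxsdh ccsq lsdm
Hunk 2: at line 8 remove [geuj,mltux] add [ozlej,wmfxj,sould] -> 15 lines: qeokr tncg ksyuv zzunt pxfha mftbh oapjc fqfqa ozlej wmfxj sould lszx qxsdh ccsq lsdm
Hunk 3: at line 4 remove [pxfha,mftbh] add [vxcj,gaf] -> 15 lines: qeokr tncg ksyuv zzunt vxcj gaf oapjc fqfqa ozlej wmfxj sould lszx qxsdh ccsq lsdm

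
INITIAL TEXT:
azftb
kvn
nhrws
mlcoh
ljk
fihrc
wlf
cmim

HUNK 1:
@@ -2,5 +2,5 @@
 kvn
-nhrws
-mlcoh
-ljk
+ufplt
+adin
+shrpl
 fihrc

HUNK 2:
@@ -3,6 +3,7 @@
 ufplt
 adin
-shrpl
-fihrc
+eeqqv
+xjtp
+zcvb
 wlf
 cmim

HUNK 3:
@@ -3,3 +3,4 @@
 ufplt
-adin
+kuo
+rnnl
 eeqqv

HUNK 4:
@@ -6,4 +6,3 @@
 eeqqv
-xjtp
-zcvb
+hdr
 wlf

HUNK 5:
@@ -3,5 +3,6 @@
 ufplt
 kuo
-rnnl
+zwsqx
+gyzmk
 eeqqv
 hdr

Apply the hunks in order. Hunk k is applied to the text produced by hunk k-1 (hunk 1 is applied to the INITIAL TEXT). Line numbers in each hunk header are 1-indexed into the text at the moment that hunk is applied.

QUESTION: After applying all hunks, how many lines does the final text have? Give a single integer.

Hunk 1: at line 2 remove [nhrws,mlcoh,ljk] add [ufplt,adin,shrpl] -> 8 lines: azftb kvn ufplt adin shrpl fihrc wlf cmim
Hunk 2: at line 3 remove [shrpl,fihrc] add [eeqqv,xjtp,zcvb] -> 9 lines: azftb kvn ufplt adin eeqqv xjtp zcvb wlf cmim
Hunk 3: at line 3 remove [adin] add [kuo,rnnl] -> 10 lines: azftb kvn ufplt kuo rnnl eeqqv xjtp zcvb wlf cmim
Hunk 4: at line 6 remove [xjtp,zcvb] add [hdr] -> 9 lines: azftb kvn ufplt kuo rnnl eeqqv hdr wlf cmim
Hunk 5: at line 3 remove [rnnl] add [zwsqx,gyzmk] -> 10 lines: azftb kvn ufplt kuo zwsqx gyzmk eeqqv hdr wlf cmim
Final line count: 10

Answer: 10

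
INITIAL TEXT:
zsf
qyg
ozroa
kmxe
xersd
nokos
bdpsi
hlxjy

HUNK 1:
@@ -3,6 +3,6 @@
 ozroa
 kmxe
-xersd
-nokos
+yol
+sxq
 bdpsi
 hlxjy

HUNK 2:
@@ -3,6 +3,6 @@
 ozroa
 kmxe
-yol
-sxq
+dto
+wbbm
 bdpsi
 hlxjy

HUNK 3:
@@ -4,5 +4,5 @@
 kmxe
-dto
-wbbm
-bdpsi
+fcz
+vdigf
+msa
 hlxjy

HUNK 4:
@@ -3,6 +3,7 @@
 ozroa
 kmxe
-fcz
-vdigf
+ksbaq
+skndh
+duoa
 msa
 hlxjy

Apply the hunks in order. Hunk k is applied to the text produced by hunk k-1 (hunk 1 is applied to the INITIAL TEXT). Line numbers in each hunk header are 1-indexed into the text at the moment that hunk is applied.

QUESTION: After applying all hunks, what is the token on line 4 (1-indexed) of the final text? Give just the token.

Hunk 1: at line 3 remove [xersd,nokos] add [yol,sxq] -> 8 lines: zsf qyg ozroa kmxe yol sxq bdpsi hlxjy
Hunk 2: at line 3 remove [yol,sxq] add [dto,wbbm] -> 8 lines: zsf qyg ozroa kmxe dto wbbm bdpsi hlxjy
Hunk 3: at line 4 remove [dto,wbbm,bdpsi] add [fcz,vdigf,msa] -> 8 lines: zsf qyg ozroa kmxe fcz vdigf msa hlxjy
Hunk 4: at line 3 remove [fcz,vdigf] add [ksbaq,skndh,duoa] -> 9 lines: zsf qyg ozroa kmxe ksbaq skndh duoa msa hlxjy
Final line 4: kmxe

Answer: kmxe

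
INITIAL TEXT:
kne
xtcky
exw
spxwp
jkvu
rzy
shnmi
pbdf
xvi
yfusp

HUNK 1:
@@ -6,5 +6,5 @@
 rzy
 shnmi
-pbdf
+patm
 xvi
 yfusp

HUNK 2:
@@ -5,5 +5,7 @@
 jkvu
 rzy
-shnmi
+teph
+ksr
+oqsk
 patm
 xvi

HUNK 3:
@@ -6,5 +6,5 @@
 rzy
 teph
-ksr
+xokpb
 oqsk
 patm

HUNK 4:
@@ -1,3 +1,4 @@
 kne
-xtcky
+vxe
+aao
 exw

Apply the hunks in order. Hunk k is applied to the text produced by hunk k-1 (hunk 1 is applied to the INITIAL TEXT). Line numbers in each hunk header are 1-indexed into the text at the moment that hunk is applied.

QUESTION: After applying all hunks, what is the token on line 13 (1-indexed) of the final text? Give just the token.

Answer: yfusp

Derivation:
Hunk 1: at line 6 remove [pbdf] add [patm] -> 10 lines: kne xtcky exw spxwp jkvu rzy shnmi patm xvi yfusp
Hunk 2: at line 5 remove [shnmi] add [teph,ksr,oqsk] -> 12 lines: kne xtcky exw spxwp jkvu rzy teph ksr oqsk patm xvi yfusp
Hunk 3: at line 6 remove [ksr] add [xokpb] -> 12 lines: kne xtcky exw spxwp jkvu rzy teph xokpb oqsk patm xvi yfusp
Hunk 4: at line 1 remove [xtcky] add [vxe,aao] -> 13 lines: kne vxe aao exw spxwp jkvu rzy teph xokpb oqsk patm xvi yfusp
Final line 13: yfusp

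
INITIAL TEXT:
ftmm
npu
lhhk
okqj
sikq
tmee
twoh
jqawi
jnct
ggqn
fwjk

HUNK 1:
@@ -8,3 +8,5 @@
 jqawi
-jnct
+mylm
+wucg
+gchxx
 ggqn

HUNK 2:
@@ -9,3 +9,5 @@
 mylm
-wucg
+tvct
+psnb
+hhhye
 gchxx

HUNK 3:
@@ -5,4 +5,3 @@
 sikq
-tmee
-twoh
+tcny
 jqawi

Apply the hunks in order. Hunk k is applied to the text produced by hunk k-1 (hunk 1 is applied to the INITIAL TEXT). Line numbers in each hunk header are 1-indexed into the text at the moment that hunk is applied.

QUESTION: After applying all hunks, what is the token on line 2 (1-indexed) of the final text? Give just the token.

Answer: npu

Derivation:
Hunk 1: at line 8 remove [jnct] add [mylm,wucg,gchxx] -> 13 lines: ftmm npu lhhk okqj sikq tmee twoh jqawi mylm wucg gchxx ggqn fwjk
Hunk 2: at line 9 remove [wucg] add [tvct,psnb,hhhye] -> 15 lines: ftmm npu lhhk okqj sikq tmee twoh jqawi mylm tvct psnb hhhye gchxx ggqn fwjk
Hunk 3: at line 5 remove [tmee,twoh] add [tcny] -> 14 lines: ftmm npu lhhk okqj sikq tcny jqawi mylm tvct psnb hhhye gchxx ggqn fwjk
Final line 2: npu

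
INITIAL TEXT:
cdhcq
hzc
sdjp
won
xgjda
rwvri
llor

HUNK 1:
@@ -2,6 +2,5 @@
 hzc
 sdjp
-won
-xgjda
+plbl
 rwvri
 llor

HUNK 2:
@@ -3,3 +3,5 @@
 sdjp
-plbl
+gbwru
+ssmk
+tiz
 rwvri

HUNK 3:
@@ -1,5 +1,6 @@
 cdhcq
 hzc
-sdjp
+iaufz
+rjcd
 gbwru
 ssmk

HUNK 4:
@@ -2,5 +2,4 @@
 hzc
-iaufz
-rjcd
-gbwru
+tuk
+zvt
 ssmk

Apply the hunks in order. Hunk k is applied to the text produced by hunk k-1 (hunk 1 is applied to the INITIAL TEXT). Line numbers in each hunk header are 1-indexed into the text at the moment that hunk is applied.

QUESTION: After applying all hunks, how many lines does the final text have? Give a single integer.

Hunk 1: at line 2 remove [won,xgjda] add [plbl] -> 6 lines: cdhcq hzc sdjp plbl rwvri llor
Hunk 2: at line 3 remove [plbl] add [gbwru,ssmk,tiz] -> 8 lines: cdhcq hzc sdjp gbwru ssmk tiz rwvri llor
Hunk 3: at line 1 remove [sdjp] add [iaufz,rjcd] -> 9 lines: cdhcq hzc iaufz rjcd gbwru ssmk tiz rwvri llor
Hunk 4: at line 2 remove [iaufz,rjcd,gbwru] add [tuk,zvt] -> 8 lines: cdhcq hzc tuk zvt ssmk tiz rwvri llor
Final line count: 8

Answer: 8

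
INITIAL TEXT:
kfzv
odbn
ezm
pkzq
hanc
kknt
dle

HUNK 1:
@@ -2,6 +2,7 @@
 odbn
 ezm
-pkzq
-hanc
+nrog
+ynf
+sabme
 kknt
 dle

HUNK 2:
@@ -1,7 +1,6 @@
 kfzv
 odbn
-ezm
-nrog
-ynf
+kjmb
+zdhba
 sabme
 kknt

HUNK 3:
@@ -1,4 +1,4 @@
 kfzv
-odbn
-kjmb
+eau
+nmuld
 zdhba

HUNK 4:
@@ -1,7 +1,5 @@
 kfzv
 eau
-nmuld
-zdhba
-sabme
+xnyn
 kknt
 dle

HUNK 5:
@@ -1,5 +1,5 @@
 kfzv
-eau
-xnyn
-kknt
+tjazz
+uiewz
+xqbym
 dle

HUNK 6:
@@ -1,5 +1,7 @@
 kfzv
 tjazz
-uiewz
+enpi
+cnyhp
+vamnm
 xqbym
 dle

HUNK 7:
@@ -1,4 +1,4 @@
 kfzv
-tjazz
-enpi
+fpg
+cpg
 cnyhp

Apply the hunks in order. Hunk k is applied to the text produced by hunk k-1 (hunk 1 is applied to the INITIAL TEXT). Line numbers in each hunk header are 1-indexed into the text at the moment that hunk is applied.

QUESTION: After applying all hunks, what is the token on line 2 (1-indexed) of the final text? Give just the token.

Answer: fpg

Derivation:
Hunk 1: at line 2 remove [pkzq,hanc] add [nrog,ynf,sabme] -> 8 lines: kfzv odbn ezm nrog ynf sabme kknt dle
Hunk 2: at line 1 remove [ezm,nrog,ynf] add [kjmb,zdhba] -> 7 lines: kfzv odbn kjmb zdhba sabme kknt dle
Hunk 3: at line 1 remove [odbn,kjmb] add [eau,nmuld] -> 7 lines: kfzv eau nmuld zdhba sabme kknt dle
Hunk 4: at line 1 remove [nmuld,zdhba,sabme] add [xnyn] -> 5 lines: kfzv eau xnyn kknt dle
Hunk 5: at line 1 remove [eau,xnyn,kknt] add [tjazz,uiewz,xqbym] -> 5 lines: kfzv tjazz uiewz xqbym dle
Hunk 6: at line 1 remove [uiewz] add [enpi,cnyhp,vamnm] -> 7 lines: kfzv tjazz enpi cnyhp vamnm xqbym dle
Hunk 7: at line 1 remove [tjazz,enpi] add [fpg,cpg] -> 7 lines: kfzv fpg cpg cnyhp vamnm xqbym dle
Final line 2: fpg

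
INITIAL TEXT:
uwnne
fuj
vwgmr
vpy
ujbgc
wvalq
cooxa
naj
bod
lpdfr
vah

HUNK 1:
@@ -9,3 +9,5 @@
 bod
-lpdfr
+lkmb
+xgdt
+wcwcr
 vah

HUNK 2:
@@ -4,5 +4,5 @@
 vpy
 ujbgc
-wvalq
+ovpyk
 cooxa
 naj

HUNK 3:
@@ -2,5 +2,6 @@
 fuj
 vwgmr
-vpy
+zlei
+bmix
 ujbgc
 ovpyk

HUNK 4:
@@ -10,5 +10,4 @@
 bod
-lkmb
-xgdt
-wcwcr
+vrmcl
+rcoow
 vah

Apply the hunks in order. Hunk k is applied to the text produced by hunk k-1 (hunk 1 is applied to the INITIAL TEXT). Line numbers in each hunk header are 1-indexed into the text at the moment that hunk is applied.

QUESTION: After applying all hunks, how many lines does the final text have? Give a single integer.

Hunk 1: at line 9 remove [lpdfr] add [lkmb,xgdt,wcwcr] -> 13 lines: uwnne fuj vwgmr vpy ujbgc wvalq cooxa naj bod lkmb xgdt wcwcr vah
Hunk 2: at line 4 remove [wvalq] add [ovpyk] -> 13 lines: uwnne fuj vwgmr vpy ujbgc ovpyk cooxa naj bod lkmb xgdt wcwcr vah
Hunk 3: at line 2 remove [vpy] add [zlei,bmix] -> 14 lines: uwnne fuj vwgmr zlei bmix ujbgc ovpyk cooxa naj bod lkmb xgdt wcwcr vah
Hunk 4: at line 10 remove [lkmb,xgdt,wcwcr] add [vrmcl,rcoow] -> 13 lines: uwnne fuj vwgmr zlei bmix ujbgc ovpyk cooxa naj bod vrmcl rcoow vah
Final line count: 13

Answer: 13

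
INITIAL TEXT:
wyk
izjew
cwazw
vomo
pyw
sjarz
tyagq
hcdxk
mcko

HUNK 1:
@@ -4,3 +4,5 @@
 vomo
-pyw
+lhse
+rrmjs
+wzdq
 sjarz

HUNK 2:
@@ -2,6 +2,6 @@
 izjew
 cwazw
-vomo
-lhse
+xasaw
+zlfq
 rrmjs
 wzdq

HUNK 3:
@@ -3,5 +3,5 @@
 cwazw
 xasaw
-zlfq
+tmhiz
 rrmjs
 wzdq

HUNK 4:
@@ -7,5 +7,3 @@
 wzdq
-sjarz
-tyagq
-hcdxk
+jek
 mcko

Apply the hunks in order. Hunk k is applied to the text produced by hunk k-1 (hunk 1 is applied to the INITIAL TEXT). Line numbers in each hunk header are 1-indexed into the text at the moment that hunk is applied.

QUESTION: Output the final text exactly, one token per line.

Hunk 1: at line 4 remove [pyw] add [lhse,rrmjs,wzdq] -> 11 lines: wyk izjew cwazw vomo lhse rrmjs wzdq sjarz tyagq hcdxk mcko
Hunk 2: at line 2 remove [vomo,lhse] add [xasaw,zlfq] -> 11 lines: wyk izjew cwazw xasaw zlfq rrmjs wzdq sjarz tyagq hcdxk mcko
Hunk 3: at line 3 remove [zlfq] add [tmhiz] -> 11 lines: wyk izjew cwazw xasaw tmhiz rrmjs wzdq sjarz tyagq hcdxk mcko
Hunk 4: at line 7 remove [sjarz,tyagq,hcdxk] add [jek] -> 9 lines: wyk izjew cwazw xasaw tmhiz rrmjs wzdq jek mcko

Answer: wyk
izjew
cwazw
xasaw
tmhiz
rrmjs
wzdq
jek
mcko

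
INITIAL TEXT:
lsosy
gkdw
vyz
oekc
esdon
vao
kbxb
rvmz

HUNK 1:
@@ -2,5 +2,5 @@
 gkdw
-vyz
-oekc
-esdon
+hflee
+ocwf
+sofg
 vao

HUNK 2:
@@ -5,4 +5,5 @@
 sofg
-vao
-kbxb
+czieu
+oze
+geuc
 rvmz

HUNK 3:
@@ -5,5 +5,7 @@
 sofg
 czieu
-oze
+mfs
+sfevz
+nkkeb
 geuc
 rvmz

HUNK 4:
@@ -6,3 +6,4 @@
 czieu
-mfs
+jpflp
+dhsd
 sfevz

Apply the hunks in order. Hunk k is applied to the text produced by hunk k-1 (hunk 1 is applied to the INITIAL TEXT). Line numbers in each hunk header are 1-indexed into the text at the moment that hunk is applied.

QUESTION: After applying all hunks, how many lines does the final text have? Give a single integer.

Hunk 1: at line 2 remove [vyz,oekc,esdon] add [hflee,ocwf,sofg] -> 8 lines: lsosy gkdw hflee ocwf sofg vao kbxb rvmz
Hunk 2: at line 5 remove [vao,kbxb] add [czieu,oze,geuc] -> 9 lines: lsosy gkdw hflee ocwf sofg czieu oze geuc rvmz
Hunk 3: at line 5 remove [oze] add [mfs,sfevz,nkkeb] -> 11 lines: lsosy gkdw hflee ocwf sofg czieu mfs sfevz nkkeb geuc rvmz
Hunk 4: at line 6 remove [mfs] add [jpflp,dhsd] -> 12 lines: lsosy gkdw hflee ocwf sofg czieu jpflp dhsd sfevz nkkeb geuc rvmz
Final line count: 12

Answer: 12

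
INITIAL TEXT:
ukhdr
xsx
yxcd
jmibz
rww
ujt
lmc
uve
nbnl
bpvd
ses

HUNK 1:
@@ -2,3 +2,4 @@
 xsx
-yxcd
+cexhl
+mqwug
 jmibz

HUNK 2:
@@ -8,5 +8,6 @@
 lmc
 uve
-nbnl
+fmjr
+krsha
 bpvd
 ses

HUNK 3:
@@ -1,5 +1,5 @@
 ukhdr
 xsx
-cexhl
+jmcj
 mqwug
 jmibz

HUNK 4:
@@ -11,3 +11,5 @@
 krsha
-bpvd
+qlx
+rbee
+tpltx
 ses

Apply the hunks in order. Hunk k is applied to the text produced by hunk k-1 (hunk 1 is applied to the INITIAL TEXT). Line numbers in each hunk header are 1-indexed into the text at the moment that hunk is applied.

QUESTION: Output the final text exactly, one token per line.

Hunk 1: at line 2 remove [yxcd] add [cexhl,mqwug] -> 12 lines: ukhdr xsx cexhl mqwug jmibz rww ujt lmc uve nbnl bpvd ses
Hunk 2: at line 8 remove [nbnl] add [fmjr,krsha] -> 13 lines: ukhdr xsx cexhl mqwug jmibz rww ujt lmc uve fmjr krsha bpvd ses
Hunk 3: at line 1 remove [cexhl] add [jmcj] -> 13 lines: ukhdr xsx jmcj mqwug jmibz rww ujt lmc uve fmjr krsha bpvd ses
Hunk 4: at line 11 remove [bpvd] add [qlx,rbee,tpltx] -> 15 lines: ukhdr xsx jmcj mqwug jmibz rww ujt lmc uve fmjr krsha qlx rbee tpltx ses

Answer: ukhdr
xsx
jmcj
mqwug
jmibz
rww
ujt
lmc
uve
fmjr
krsha
qlx
rbee
tpltx
ses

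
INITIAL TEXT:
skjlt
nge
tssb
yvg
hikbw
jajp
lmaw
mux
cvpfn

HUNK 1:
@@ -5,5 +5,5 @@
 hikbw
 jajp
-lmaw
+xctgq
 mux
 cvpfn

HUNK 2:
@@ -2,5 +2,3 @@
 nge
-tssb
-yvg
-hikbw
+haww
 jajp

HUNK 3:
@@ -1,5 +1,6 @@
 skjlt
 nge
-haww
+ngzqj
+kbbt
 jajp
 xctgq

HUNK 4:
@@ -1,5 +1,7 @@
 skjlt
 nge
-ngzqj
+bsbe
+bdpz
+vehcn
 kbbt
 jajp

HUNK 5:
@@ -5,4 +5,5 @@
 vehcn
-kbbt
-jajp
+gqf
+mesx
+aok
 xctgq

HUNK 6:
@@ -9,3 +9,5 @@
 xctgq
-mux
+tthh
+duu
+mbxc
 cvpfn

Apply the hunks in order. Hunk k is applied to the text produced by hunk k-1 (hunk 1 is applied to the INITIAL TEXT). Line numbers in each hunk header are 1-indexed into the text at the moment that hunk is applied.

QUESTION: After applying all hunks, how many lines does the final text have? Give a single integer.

Hunk 1: at line 5 remove [lmaw] add [xctgq] -> 9 lines: skjlt nge tssb yvg hikbw jajp xctgq mux cvpfn
Hunk 2: at line 2 remove [tssb,yvg,hikbw] add [haww] -> 7 lines: skjlt nge haww jajp xctgq mux cvpfn
Hunk 3: at line 1 remove [haww] add [ngzqj,kbbt] -> 8 lines: skjlt nge ngzqj kbbt jajp xctgq mux cvpfn
Hunk 4: at line 1 remove [ngzqj] add [bsbe,bdpz,vehcn] -> 10 lines: skjlt nge bsbe bdpz vehcn kbbt jajp xctgq mux cvpfn
Hunk 5: at line 5 remove [kbbt,jajp] add [gqf,mesx,aok] -> 11 lines: skjlt nge bsbe bdpz vehcn gqf mesx aok xctgq mux cvpfn
Hunk 6: at line 9 remove [mux] add [tthh,duu,mbxc] -> 13 lines: skjlt nge bsbe bdpz vehcn gqf mesx aok xctgq tthh duu mbxc cvpfn
Final line count: 13

Answer: 13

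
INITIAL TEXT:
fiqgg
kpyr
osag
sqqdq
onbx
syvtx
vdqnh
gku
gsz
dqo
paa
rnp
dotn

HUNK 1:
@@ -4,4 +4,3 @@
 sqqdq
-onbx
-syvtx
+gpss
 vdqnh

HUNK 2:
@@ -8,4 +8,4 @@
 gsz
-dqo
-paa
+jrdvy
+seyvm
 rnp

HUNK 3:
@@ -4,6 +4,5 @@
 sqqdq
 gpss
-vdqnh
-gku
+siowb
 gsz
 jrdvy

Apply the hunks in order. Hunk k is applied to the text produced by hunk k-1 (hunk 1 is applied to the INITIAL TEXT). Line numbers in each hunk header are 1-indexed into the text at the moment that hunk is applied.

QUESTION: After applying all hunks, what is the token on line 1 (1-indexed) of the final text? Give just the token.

Answer: fiqgg

Derivation:
Hunk 1: at line 4 remove [onbx,syvtx] add [gpss] -> 12 lines: fiqgg kpyr osag sqqdq gpss vdqnh gku gsz dqo paa rnp dotn
Hunk 2: at line 8 remove [dqo,paa] add [jrdvy,seyvm] -> 12 lines: fiqgg kpyr osag sqqdq gpss vdqnh gku gsz jrdvy seyvm rnp dotn
Hunk 3: at line 4 remove [vdqnh,gku] add [siowb] -> 11 lines: fiqgg kpyr osag sqqdq gpss siowb gsz jrdvy seyvm rnp dotn
Final line 1: fiqgg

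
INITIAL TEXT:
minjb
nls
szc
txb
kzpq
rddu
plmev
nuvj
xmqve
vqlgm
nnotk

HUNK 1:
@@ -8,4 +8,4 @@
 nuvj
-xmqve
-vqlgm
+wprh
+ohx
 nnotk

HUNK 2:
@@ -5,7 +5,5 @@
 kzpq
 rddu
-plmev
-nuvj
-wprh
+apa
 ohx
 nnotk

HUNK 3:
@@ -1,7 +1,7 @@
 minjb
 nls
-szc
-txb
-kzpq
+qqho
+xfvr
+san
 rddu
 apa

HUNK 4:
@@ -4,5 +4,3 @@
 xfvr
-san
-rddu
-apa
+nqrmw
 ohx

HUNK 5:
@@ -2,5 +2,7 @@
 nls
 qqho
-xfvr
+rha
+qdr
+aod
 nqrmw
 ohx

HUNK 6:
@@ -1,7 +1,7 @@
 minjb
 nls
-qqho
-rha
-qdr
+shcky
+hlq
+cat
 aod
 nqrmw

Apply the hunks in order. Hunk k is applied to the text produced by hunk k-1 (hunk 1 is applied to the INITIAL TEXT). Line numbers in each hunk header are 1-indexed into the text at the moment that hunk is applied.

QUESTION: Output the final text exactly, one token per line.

Answer: minjb
nls
shcky
hlq
cat
aod
nqrmw
ohx
nnotk

Derivation:
Hunk 1: at line 8 remove [xmqve,vqlgm] add [wprh,ohx] -> 11 lines: minjb nls szc txb kzpq rddu plmev nuvj wprh ohx nnotk
Hunk 2: at line 5 remove [plmev,nuvj,wprh] add [apa] -> 9 lines: minjb nls szc txb kzpq rddu apa ohx nnotk
Hunk 3: at line 1 remove [szc,txb,kzpq] add [qqho,xfvr,san] -> 9 lines: minjb nls qqho xfvr san rddu apa ohx nnotk
Hunk 4: at line 4 remove [san,rddu,apa] add [nqrmw] -> 7 lines: minjb nls qqho xfvr nqrmw ohx nnotk
Hunk 5: at line 2 remove [xfvr] add [rha,qdr,aod] -> 9 lines: minjb nls qqho rha qdr aod nqrmw ohx nnotk
Hunk 6: at line 1 remove [qqho,rha,qdr] add [shcky,hlq,cat] -> 9 lines: minjb nls shcky hlq cat aod nqrmw ohx nnotk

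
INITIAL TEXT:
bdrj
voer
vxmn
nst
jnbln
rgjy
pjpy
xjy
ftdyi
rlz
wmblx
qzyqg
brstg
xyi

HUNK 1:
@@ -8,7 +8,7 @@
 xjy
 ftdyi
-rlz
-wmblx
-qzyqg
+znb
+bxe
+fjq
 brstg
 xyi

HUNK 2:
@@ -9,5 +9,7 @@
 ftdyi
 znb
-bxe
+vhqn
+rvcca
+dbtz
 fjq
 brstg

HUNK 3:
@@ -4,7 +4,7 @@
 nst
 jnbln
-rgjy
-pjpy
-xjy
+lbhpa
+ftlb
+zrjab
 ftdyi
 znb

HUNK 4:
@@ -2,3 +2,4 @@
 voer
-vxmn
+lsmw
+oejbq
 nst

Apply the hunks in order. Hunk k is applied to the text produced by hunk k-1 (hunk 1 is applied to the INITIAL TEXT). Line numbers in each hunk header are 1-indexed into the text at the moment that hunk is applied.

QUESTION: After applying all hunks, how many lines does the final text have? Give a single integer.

Answer: 17

Derivation:
Hunk 1: at line 8 remove [rlz,wmblx,qzyqg] add [znb,bxe,fjq] -> 14 lines: bdrj voer vxmn nst jnbln rgjy pjpy xjy ftdyi znb bxe fjq brstg xyi
Hunk 2: at line 9 remove [bxe] add [vhqn,rvcca,dbtz] -> 16 lines: bdrj voer vxmn nst jnbln rgjy pjpy xjy ftdyi znb vhqn rvcca dbtz fjq brstg xyi
Hunk 3: at line 4 remove [rgjy,pjpy,xjy] add [lbhpa,ftlb,zrjab] -> 16 lines: bdrj voer vxmn nst jnbln lbhpa ftlb zrjab ftdyi znb vhqn rvcca dbtz fjq brstg xyi
Hunk 4: at line 2 remove [vxmn] add [lsmw,oejbq] -> 17 lines: bdrj voer lsmw oejbq nst jnbln lbhpa ftlb zrjab ftdyi znb vhqn rvcca dbtz fjq brstg xyi
Final line count: 17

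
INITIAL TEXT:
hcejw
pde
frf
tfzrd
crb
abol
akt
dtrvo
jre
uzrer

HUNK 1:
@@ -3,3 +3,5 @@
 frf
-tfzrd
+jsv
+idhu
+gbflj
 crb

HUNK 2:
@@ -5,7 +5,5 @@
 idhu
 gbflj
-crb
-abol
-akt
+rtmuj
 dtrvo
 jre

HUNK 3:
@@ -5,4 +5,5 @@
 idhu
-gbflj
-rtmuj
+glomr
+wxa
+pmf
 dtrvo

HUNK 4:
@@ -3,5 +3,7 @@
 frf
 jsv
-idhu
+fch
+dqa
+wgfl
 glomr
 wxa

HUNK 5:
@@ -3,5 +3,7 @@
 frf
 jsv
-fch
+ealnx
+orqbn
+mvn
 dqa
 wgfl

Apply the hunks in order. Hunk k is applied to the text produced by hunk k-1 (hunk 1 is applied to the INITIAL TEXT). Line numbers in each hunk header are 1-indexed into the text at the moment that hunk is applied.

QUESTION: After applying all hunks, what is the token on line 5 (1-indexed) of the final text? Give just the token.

Hunk 1: at line 3 remove [tfzrd] add [jsv,idhu,gbflj] -> 12 lines: hcejw pde frf jsv idhu gbflj crb abol akt dtrvo jre uzrer
Hunk 2: at line 5 remove [crb,abol,akt] add [rtmuj] -> 10 lines: hcejw pde frf jsv idhu gbflj rtmuj dtrvo jre uzrer
Hunk 3: at line 5 remove [gbflj,rtmuj] add [glomr,wxa,pmf] -> 11 lines: hcejw pde frf jsv idhu glomr wxa pmf dtrvo jre uzrer
Hunk 4: at line 3 remove [idhu] add [fch,dqa,wgfl] -> 13 lines: hcejw pde frf jsv fch dqa wgfl glomr wxa pmf dtrvo jre uzrer
Hunk 5: at line 3 remove [fch] add [ealnx,orqbn,mvn] -> 15 lines: hcejw pde frf jsv ealnx orqbn mvn dqa wgfl glomr wxa pmf dtrvo jre uzrer
Final line 5: ealnx

Answer: ealnx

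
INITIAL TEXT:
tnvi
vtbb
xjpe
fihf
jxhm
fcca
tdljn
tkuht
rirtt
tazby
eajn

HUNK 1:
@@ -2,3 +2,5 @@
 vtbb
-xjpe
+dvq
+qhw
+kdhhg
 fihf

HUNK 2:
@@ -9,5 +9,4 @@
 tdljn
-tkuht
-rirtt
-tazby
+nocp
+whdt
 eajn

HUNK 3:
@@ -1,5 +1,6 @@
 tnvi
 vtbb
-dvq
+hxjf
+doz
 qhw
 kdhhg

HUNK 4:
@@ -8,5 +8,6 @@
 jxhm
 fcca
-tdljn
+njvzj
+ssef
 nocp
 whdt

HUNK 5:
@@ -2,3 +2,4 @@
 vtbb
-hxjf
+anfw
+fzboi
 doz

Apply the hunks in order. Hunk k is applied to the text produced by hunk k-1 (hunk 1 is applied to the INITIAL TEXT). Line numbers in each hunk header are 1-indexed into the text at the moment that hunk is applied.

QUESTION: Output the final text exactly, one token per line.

Answer: tnvi
vtbb
anfw
fzboi
doz
qhw
kdhhg
fihf
jxhm
fcca
njvzj
ssef
nocp
whdt
eajn

Derivation:
Hunk 1: at line 2 remove [xjpe] add [dvq,qhw,kdhhg] -> 13 lines: tnvi vtbb dvq qhw kdhhg fihf jxhm fcca tdljn tkuht rirtt tazby eajn
Hunk 2: at line 9 remove [tkuht,rirtt,tazby] add [nocp,whdt] -> 12 lines: tnvi vtbb dvq qhw kdhhg fihf jxhm fcca tdljn nocp whdt eajn
Hunk 3: at line 1 remove [dvq] add [hxjf,doz] -> 13 lines: tnvi vtbb hxjf doz qhw kdhhg fihf jxhm fcca tdljn nocp whdt eajn
Hunk 4: at line 8 remove [tdljn] add [njvzj,ssef] -> 14 lines: tnvi vtbb hxjf doz qhw kdhhg fihf jxhm fcca njvzj ssef nocp whdt eajn
Hunk 5: at line 2 remove [hxjf] add [anfw,fzboi] -> 15 lines: tnvi vtbb anfw fzboi doz qhw kdhhg fihf jxhm fcca njvzj ssef nocp whdt eajn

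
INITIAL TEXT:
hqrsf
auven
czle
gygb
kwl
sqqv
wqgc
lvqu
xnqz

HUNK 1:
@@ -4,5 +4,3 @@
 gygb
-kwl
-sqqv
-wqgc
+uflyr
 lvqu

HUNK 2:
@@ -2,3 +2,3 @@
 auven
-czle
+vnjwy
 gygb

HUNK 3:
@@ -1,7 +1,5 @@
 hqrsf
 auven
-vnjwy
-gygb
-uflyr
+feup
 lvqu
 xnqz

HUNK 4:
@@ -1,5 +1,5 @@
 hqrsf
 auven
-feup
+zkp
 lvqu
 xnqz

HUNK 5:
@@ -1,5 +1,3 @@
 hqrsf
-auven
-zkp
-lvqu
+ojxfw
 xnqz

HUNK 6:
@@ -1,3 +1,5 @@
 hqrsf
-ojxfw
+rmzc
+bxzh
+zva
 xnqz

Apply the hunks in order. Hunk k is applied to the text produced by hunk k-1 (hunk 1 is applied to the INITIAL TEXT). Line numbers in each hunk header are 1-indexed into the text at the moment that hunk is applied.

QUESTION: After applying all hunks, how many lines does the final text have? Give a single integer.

Answer: 5

Derivation:
Hunk 1: at line 4 remove [kwl,sqqv,wqgc] add [uflyr] -> 7 lines: hqrsf auven czle gygb uflyr lvqu xnqz
Hunk 2: at line 2 remove [czle] add [vnjwy] -> 7 lines: hqrsf auven vnjwy gygb uflyr lvqu xnqz
Hunk 3: at line 1 remove [vnjwy,gygb,uflyr] add [feup] -> 5 lines: hqrsf auven feup lvqu xnqz
Hunk 4: at line 1 remove [feup] add [zkp] -> 5 lines: hqrsf auven zkp lvqu xnqz
Hunk 5: at line 1 remove [auven,zkp,lvqu] add [ojxfw] -> 3 lines: hqrsf ojxfw xnqz
Hunk 6: at line 1 remove [ojxfw] add [rmzc,bxzh,zva] -> 5 lines: hqrsf rmzc bxzh zva xnqz
Final line count: 5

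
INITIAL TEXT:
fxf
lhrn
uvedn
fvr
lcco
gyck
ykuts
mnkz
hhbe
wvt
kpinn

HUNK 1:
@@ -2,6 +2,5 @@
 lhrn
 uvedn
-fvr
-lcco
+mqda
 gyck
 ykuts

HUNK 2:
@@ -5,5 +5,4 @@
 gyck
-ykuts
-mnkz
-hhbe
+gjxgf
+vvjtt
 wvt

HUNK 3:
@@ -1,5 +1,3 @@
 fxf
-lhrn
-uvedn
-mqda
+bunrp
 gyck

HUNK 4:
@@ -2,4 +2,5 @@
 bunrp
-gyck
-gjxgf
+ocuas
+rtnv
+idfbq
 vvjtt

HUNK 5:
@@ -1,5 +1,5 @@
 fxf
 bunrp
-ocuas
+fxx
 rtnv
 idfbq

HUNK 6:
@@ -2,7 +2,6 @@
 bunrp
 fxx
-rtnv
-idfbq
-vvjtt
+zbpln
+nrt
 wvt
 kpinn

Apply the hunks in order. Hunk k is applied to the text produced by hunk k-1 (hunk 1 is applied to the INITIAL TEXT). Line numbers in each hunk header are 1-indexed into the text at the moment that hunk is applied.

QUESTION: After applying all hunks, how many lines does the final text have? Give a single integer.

Hunk 1: at line 2 remove [fvr,lcco] add [mqda] -> 10 lines: fxf lhrn uvedn mqda gyck ykuts mnkz hhbe wvt kpinn
Hunk 2: at line 5 remove [ykuts,mnkz,hhbe] add [gjxgf,vvjtt] -> 9 lines: fxf lhrn uvedn mqda gyck gjxgf vvjtt wvt kpinn
Hunk 3: at line 1 remove [lhrn,uvedn,mqda] add [bunrp] -> 7 lines: fxf bunrp gyck gjxgf vvjtt wvt kpinn
Hunk 4: at line 2 remove [gyck,gjxgf] add [ocuas,rtnv,idfbq] -> 8 lines: fxf bunrp ocuas rtnv idfbq vvjtt wvt kpinn
Hunk 5: at line 1 remove [ocuas] add [fxx] -> 8 lines: fxf bunrp fxx rtnv idfbq vvjtt wvt kpinn
Hunk 6: at line 2 remove [rtnv,idfbq,vvjtt] add [zbpln,nrt] -> 7 lines: fxf bunrp fxx zbpln nrt wvt kpinn
Final line count: 7

Answer: 7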